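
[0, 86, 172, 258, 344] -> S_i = 0 + 86*i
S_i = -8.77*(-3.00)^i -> [-8.77, 26.31, -78.93, 236.79, -710.37]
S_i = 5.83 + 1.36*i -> [5.83, 7.19, 8.55, 9.91, 11.27]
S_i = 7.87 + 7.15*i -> [7.87, 15.02, 22.17, 29.32, 36.47]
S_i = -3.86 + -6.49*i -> [-3.86, -10.35, -16.84, -23.33, -29.82]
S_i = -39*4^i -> [-39, -156, -624, -2496, -9984]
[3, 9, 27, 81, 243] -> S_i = 3*3^i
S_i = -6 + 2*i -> [-6, -4, -2, 0, 2]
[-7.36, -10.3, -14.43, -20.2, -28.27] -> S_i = -7.36*1.40^i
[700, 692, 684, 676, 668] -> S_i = 700 + -8*i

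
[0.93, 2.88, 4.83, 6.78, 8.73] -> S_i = 0.93 + 1.95*i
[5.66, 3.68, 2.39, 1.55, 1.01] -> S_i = 5.66*0.65^i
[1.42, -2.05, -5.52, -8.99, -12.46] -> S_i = 1.42 + -3.47*i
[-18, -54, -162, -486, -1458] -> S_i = -18*3^i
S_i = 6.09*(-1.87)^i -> [6.09, -11.39, 21.3, -39.82, 74.47]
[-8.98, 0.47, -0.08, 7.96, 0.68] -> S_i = Random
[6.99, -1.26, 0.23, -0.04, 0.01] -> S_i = 6.99*(-0.18)^i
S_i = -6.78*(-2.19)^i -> [-6.78, 14.85, -32.52, 71.21, -155.96]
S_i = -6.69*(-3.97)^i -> [-6.69, 26.56, -105.44, 418.6, -1661.84]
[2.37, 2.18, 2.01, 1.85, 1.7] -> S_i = 2.37*0.92^i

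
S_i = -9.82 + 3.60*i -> [-9.82, -6.22, -2.62, 0.98, 4.58]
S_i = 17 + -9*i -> [17, 8, -1, -10, -19]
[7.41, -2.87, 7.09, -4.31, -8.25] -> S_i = Random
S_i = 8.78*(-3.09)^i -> [8.78, -27.13, 83.83, -259.04, 800.44]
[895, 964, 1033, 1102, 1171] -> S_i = 895 + 69*i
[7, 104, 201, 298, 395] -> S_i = 7 + 97*i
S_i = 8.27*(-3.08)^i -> [8.27, -25.47, 78.45, -241.63, 744.23]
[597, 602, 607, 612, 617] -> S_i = 597 + 5*i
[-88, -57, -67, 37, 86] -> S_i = Random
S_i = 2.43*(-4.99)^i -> [2.43, -12.13, 60.51, -301.93, 1506.64]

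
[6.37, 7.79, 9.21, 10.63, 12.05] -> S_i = 6.37 + 1.42*i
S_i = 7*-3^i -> [7, -21, 63, -189, 567]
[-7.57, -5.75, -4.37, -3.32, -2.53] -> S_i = -7.57*0.76^i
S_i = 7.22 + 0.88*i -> [7.22, 8.1, 8.98, 9.86, 10.74]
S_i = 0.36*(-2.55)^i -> [0.36, -0.92, 2.34, -5.97, 15.22]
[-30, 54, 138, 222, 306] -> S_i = -30 + 84*i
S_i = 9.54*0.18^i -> [9.54, 1.72, 0.31, 0.06, 0.01]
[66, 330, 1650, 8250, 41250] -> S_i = 66*5^i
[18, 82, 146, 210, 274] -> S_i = 18 + 64*i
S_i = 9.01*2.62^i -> [9.01, 23.61, 61.85, 162.04, 424.55]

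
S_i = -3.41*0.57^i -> [-3.41, -1.94, -1.11, -0.63, -0.36]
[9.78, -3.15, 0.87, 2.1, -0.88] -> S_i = Random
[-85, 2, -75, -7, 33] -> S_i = Random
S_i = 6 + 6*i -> [6, 12, 18, 24, 30]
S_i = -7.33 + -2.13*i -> [-7.33, -9.46, -11.59, -13.72, -15.85]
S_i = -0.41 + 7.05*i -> [-0.41, 6.64, 13.69, 20.74, 27.79]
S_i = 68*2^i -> [68, 136, 272, 544, 1088]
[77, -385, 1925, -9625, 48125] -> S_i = 77*-5^i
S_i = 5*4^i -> [5, 20, 80, 320, 1280]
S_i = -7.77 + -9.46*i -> [-7.77, -17.23, -26.69, -36.15, -45.61]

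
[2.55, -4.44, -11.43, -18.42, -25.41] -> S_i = 2.55 + -6.99*i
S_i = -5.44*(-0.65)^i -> [-5.44, 3.54, -2.3, 1.49, -0.97]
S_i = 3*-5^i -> [3, -15, 75, -375, 1875]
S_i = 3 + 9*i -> [3, 12, 21, 30, 39]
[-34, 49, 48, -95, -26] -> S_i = Random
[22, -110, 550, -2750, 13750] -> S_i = 22*-5^i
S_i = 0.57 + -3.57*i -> [0.57, -3.0, -6.57, -10.14, -13.71]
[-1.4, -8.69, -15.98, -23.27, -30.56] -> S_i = -1.40 + -7.29*i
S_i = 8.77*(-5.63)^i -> [8.77, -49.38, 277.98, -1565.04, 8811.16]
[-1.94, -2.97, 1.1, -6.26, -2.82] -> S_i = Random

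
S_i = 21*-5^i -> [21, -105, 525, -2625, 13125]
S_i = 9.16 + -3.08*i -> [9.16, 6.08, 3.0, -0.08, -3.16]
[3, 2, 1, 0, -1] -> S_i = 3 + -1*i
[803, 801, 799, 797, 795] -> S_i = 803 + -2*i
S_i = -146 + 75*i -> [-146, -71, 4, 79, 154]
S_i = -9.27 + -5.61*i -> [-9.27, -14.88, -20.49, -26.1, -31.71]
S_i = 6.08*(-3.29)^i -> [6.08, -20.0, 65.81, -216.52, 712.34]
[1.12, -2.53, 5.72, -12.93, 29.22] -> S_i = 1.12*(-2.26)^i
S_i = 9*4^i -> [9, 36, 144, 576, 2304]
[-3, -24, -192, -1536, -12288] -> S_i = -3*8^i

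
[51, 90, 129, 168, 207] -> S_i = 51 + 39*i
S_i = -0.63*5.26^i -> [-0.63, -3.31, -17.43, -91.68, -482.26]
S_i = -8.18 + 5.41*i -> [-8.18, -2.77, 2.64, 8.05, 13.46]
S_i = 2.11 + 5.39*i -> [2.11, 7.5, 12.89, 18.28, 23.67]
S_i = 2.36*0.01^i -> [2.36, 0.02, 0.0, 0.0, 0.0]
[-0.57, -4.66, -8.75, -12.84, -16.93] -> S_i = -0.57 + -4.09*i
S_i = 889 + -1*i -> [889, 888, 887, 886, 885]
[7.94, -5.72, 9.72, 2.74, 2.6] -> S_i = Random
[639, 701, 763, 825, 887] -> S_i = 639 + 62*i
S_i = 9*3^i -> [9, 27, 81, 243, 729]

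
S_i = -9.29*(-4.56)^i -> [-9.29, 42.36, -193.17, 880.87, -4016.75]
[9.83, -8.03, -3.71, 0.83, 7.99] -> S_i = Random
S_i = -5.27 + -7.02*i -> [-5.27, -12.29, -19.31, -26.33, -33.35]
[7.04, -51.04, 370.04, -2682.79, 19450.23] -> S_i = 7.04*(-7.25)^i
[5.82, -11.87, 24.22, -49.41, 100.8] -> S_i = 5.82*(-2.04)^i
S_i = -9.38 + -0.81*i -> [-9.38, -10.19, -11.0, -11.81, -12.62]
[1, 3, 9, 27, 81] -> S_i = 1*3^i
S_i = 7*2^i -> [7, 14, 28, 56, 112]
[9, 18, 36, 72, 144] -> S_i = 9*2^i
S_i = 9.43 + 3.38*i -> [9.43, 12.81, 16.19, 19.57, 22.95]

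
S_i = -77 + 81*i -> [-77, 4, 85, 166, 247]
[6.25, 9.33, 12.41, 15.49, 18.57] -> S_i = 6.25 + 3.08*i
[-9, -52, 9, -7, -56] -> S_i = Random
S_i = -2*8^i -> [-2, -16, -128, -1024, -8192]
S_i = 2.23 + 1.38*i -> [2.23, 3.61, 4.99, 6.37, 7.75]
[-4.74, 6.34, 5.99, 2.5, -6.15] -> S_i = Random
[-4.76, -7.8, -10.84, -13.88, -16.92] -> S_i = -4.76 + -3.04*i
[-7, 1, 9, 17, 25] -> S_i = -7 + 8*i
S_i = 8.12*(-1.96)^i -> [8.12, -15.92, 31.19, -61.14, 119.83]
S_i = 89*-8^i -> [89, -712, 5696, -45568, 364544]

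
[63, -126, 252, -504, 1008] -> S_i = 63*-2^i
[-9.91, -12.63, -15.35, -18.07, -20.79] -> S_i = -9.91 + -2.72*i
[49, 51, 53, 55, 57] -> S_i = 49 + 2*i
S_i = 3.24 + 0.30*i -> [3.24, 3.54, 3.84, 4.14, 4.44]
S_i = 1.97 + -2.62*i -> [1.97, -0.65, -3.27, -5.89, -8.51]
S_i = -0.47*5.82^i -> [-0.47, -2.74, -15.92, -92.65, -539.25]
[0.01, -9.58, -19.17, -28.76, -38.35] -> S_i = 0.01 + -9.59*i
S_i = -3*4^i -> [-3, -12, -48, -192, -768]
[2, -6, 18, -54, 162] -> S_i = 2*-3^i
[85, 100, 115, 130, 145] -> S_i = 85 + 15*i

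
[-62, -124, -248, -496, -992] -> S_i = -62*2^i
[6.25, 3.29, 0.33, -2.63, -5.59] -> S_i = 6.25 + -2.96*i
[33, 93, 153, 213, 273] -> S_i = 33 + 60*i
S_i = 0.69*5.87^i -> [0.69, 4.05, 23.78, 139.56, 819.22]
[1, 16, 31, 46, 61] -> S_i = 1 + 15*i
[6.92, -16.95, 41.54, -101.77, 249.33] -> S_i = 6.92*(-2.45)^i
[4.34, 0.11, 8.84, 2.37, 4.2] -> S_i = Random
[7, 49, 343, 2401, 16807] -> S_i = 7*7^i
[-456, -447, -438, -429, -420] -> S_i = -456 + 9*i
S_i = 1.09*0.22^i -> [1.09, 0.24, 0.05, 0.01, 0.0]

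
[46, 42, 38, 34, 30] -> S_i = 46 + -4*i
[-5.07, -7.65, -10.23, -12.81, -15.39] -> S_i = -5.07 + -2.58*i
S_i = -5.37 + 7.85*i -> [-5.37, 2.48, 10.33, 18.18, 26.03]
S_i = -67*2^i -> [-67, -134, -268, -536, -1072]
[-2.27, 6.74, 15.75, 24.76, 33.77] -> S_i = -2.27 + 9.01*i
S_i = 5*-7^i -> [5, -35, 245, -1715, 12005]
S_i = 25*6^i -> [25, 150, 900, 5400, 32400]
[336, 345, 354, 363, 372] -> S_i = 336 + 9*i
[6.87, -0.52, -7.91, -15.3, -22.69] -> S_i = 6.87 + -7.39*i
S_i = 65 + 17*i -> [65, 82, 99, 116, 133]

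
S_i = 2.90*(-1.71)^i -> [2.9, -4.96, 8.48, -14.5, 24.8]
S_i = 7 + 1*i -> [7, 8, 9, 10, 11]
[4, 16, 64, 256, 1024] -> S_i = 4*4^i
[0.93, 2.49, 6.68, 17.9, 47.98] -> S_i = 0.93*2.68^i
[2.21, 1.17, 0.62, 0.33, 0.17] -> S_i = 2.21*0.53^i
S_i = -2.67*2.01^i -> [-2.67, -5.37, -10.79, -21.68, -43.58]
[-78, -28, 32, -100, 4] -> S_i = Random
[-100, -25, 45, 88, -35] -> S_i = Random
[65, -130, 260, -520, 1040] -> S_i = 65*-2^i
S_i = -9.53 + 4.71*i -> [-9.53, -4.82, -0.11, 4.6, 9.31]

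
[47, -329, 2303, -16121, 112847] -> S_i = 47*-7^i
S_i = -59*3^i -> [-59, -177, -531, -1593, -4779]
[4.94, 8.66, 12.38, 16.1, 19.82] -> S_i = 4.94 + 3.72*i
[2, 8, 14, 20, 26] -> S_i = 2 + 6*i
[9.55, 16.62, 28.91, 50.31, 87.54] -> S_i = 9.55*1.74^i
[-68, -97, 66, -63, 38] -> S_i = Random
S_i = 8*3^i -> [8, 24, 72, 216, 648]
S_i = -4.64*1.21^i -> [-4.64, -5.61, -6.79, -8.22, -9.95]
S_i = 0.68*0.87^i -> [0.68, 0.59, 0.51, 0.45, 0.39]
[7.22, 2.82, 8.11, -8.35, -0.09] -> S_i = Random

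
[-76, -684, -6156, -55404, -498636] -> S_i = -76*9^i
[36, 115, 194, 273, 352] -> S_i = 36 + 79*i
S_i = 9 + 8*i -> [9, 17, 25, 33, 41]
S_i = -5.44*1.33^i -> [-5.44, -7.24, -9.62, -12.8, -17.02]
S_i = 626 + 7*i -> [626, 633, 640, 647, 654]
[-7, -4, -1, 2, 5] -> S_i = -7 + 3*i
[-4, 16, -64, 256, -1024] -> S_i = -4*-4^i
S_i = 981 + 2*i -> [981, 983, 985, 987, 989]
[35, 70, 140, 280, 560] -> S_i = 35*2^i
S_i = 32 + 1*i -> [32, 33, 34, 35, 36]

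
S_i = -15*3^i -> [-15, -45, -135, -405, -1215]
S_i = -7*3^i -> [-7, -21, -63, -189, -567]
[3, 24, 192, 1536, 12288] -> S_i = 3*8^i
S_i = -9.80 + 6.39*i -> [-9.8, -3.41, 2.98, 9.37, 15.76]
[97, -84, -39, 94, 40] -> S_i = Random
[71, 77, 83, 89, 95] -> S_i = 71 + 6*i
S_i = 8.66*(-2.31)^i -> [8.66, -20.0, 46.21, -106.75, 246.58]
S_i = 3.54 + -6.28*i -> [3.54, -2.74, -9.02, -15.3, -21.58]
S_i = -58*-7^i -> [-58, 406, -2842, 19894, -139258]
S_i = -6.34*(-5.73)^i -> [-6.34, 36.33, -208.16, 1192.76, -6834.52]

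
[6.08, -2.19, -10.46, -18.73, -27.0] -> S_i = 6.08 + -8.27*i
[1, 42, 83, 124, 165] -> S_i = 1 + 41*i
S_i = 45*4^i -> [45, 180, 720, 2880, 11520]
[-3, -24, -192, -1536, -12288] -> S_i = -3*8^i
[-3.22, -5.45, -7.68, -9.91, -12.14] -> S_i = -3.22 + -2.23*i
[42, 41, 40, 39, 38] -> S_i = 42 + -1*i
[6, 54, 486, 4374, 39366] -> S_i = 6*9^i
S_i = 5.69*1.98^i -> [5.69, 11.27, 22.31, 44.17, 87.45]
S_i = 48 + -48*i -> [48, 0, -48, -96, -144]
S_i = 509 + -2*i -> [509, 507, 505, 503, 501]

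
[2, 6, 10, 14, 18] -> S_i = 2 + 4*i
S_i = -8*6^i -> [-8, -48, -288, -1728, -10368]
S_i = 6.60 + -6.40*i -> [6.6, 0.2, -6.2, -12.6, -19.0]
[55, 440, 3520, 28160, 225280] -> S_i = 55*8^i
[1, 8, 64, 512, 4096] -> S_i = 1*8^i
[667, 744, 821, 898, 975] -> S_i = 667 + 77*i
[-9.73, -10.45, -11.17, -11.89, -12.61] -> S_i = -9.73 + -0.72*i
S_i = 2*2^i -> [2, 4, 8, 16, 32]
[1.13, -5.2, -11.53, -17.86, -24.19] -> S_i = 1.13 + -6.33*i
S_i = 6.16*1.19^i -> [6.16, 7.33, 8.72, 10.38, 12.35]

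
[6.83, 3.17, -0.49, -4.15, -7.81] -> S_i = 6.83 + -3.66*i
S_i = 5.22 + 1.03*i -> [5.22, 6.25, 7.28, 8.31, 9.34]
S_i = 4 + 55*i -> [4, 59, 114, 169, 224]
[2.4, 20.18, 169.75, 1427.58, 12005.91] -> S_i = 2.40*8.41^i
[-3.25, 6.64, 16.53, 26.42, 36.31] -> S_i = -3.25 + 9.89*i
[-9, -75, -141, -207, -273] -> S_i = -9 + -66*i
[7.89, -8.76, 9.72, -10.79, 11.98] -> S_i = 7.89*(-1.11)^i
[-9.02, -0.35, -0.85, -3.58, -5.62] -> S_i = Random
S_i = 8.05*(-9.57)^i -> [8.05, -77.04, 737.26, -7055.56, 67521.74]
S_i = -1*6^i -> [-1, -6, -36, -216, -1296]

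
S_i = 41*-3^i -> [41, -123, 369, -1107, 3321]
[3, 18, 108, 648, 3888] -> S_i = 3*6^i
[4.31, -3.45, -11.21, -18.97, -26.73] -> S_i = 4.31 + -7.76*i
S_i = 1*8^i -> [1, 8, 64, 512, 4096]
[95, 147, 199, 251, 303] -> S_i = 95 + 52*i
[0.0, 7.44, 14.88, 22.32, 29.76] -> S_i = -0.00 + 7.44*i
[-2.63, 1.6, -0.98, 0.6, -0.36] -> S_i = -2.63*(-0.61)^i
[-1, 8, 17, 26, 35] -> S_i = -1 + 9*i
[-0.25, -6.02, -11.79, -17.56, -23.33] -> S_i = -0.25 + -5.77*i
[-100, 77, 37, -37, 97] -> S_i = Random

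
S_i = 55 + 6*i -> [55, 61, 67, 73, 79]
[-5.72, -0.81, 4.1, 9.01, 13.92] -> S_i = -5.72 + 4.91*i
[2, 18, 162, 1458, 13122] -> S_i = 2*9^i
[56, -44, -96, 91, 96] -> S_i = Random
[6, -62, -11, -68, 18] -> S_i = Random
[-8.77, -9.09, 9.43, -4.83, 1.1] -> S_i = Random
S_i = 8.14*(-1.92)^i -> [8.14, -15.63, 30.01, -57.61, 110.62]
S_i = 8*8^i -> [8, 64, 512, 4096, 32768]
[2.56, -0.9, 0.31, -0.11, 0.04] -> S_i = 2.56*(-0.35)^i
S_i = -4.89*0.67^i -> [-4.89, -3.28, -2.2, -1.47, -0.99]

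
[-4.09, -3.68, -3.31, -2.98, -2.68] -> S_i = -4.09*0.90^i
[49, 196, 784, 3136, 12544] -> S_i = 49*4^i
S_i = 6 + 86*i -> [6, 92, 178, 264, 350]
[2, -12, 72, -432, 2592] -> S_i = 2*-6^i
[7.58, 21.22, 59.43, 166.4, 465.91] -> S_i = 7.58*2.80^i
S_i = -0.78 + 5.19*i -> [-0.78, 4.41, 9.6, 14.79, 19.98]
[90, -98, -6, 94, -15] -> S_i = Random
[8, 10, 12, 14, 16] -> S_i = 8 + 2*i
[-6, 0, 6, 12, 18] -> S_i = -6 + 6*i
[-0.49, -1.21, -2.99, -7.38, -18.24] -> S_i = -0.49*2.47^i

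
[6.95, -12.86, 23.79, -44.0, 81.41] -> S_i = 6.95*(-1.85)^i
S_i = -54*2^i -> [-54, -108, -216, -432, -864]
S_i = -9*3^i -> [-9, -27, -81, -243, -729]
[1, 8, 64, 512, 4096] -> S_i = 1*8^i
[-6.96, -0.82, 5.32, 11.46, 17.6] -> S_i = -6.96 + 6.14*i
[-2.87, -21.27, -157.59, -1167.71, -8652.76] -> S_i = -2.87*7.41^i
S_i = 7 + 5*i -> [7, 12, 17, 22, 27]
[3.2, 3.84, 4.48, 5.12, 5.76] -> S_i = 3.20 + 0.64*i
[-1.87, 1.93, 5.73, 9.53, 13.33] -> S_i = -1.87 + 3.80*i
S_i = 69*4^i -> [69, 276, 1104, 4416, 17664]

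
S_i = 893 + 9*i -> [893, 902, 911, 920, 929]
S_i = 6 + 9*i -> [6, 15, 24, 33, 42]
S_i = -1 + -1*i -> [-1, -2, -3, -4, -5]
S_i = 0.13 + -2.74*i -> [0.13, -2.61, -5.35, -8.09, -10.83]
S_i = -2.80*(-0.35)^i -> [-2.8, 0.98, -0.34, 0.12, -0.04]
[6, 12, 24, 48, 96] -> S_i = 6*2^i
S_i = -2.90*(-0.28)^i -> [-2.9, 0.81, -0.23, 0.06, -0.02]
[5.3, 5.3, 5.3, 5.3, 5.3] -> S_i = 5.30*1.00^i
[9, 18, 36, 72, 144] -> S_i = 9*2^i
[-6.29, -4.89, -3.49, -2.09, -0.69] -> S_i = -6.29 + 1.40*i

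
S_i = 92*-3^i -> [92, -276, 828, -2484, 7452]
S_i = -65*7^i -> [-65, -455, -3185, -22295, -156065]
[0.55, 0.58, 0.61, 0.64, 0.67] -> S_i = 0.55*1.05^i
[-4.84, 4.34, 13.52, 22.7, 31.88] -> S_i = -4.84 + 9.18*i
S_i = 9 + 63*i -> [9, 72, 135, 198, 261]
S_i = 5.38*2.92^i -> [5.38, 15.71, 45.87, 133.95, 391.12]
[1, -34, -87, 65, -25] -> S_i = Random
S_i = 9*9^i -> [9, 81, 729, 6561, 59049]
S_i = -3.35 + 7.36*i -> [-3.35, 4.01, 11.37, 18.73, 26.09]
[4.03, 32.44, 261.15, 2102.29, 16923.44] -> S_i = 4.03*8.05^i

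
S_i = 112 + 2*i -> [112, 114, 116, 118, 120]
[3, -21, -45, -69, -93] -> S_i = 3 + -24*i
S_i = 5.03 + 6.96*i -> [5.03, 11.99, 18.95, 25.91, 32.87]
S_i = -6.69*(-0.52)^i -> [-6.69, 3.48, -1.81, 0.94, -0.49]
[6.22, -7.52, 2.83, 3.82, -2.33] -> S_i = Random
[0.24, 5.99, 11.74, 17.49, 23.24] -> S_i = 0.24 + 5.75*i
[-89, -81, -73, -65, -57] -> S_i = -89 + 8*i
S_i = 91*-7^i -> [91, -637, 4459, -31213, 218491]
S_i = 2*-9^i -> [2, -18, 162, -1458, 13122]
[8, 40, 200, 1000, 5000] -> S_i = 8*5^i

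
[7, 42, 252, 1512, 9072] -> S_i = 7*6^i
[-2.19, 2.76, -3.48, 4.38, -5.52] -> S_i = -2.19*(-1.26)^i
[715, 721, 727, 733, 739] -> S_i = 715 + 6*i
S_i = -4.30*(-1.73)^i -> [-4.3, 7.44, -12.87, 22.26, -38.52]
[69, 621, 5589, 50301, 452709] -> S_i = 69*9^i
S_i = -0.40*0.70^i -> [-0.4, -0.28, -0.2, -0.14, -0.1]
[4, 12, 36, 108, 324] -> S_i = 4*3^i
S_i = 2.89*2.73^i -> [2.89, 7.89, 21.54, 58.8, 160.53]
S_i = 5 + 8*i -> [5, 13, 21, 29, 37]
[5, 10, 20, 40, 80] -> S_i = 5*2^i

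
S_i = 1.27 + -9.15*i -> [1.27, -7.88, -17.03, -26.18, -35.33]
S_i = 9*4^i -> [9, 36, 144, 576, 2304]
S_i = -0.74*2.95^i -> [-0.74, -2.18, -6.44, -19.0, -56.04]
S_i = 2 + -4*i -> [2, -2, -6, -10, -14]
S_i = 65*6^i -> [65, 390, 2340, 14040, 84240]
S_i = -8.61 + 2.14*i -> [-8.61, -6.47, -4.33, -2.19, -0.05]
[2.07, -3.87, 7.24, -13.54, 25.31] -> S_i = 2.07*(-1.87)^i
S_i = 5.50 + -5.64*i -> [5.5, -0.14, -5.78, -11.42, -17.06]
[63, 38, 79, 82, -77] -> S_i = Random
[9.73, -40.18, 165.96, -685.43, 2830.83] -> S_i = 9.73*(-4.13)^i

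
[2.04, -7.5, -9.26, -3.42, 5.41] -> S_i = Random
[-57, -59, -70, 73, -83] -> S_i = Random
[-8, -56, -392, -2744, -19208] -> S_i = -8*7^i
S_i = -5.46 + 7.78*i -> [-5.46, 2.32, 10.1, 17.88, 25.66]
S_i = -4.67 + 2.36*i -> [-4.67, -2.31, 0.05, 2.41, 4.77]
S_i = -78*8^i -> [-78, -624, -4992, -39936, -319488]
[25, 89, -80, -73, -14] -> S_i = Random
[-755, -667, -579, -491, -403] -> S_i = -755 + 88*i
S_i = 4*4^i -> [4, 16, 64, 256, 1024]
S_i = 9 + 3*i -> [9, 12, 15, 18, 21]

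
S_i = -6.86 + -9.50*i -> [-6.86, -16.36, -25.86, -35.36, -44.86]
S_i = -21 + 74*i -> [-21, 53, 127, 201, 275]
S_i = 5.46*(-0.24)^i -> [5.46, -1.31, 0.31, -0.08, 0.02]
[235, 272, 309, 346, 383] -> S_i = 235 + 37*i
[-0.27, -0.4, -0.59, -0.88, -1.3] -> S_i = -0.27*1.48^i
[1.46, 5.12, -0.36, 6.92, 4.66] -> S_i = Random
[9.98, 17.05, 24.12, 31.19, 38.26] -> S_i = 9.98 + 7.07*i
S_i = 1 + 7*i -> [1, 8, 15, 22, 29]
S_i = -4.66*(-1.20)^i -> [-4.66, 5.59, -6.71, 8.05, -9.66]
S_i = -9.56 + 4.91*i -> [-9.56, -4.65, 0.26, 5.17, 10.08]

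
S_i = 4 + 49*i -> [4, 53, 102, 151, 200]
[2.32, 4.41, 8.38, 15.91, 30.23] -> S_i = 2.32*1.90^i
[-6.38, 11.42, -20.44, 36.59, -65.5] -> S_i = -6.38*(-1.79)^i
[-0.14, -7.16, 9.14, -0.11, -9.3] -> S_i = Random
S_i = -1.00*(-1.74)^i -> [-1.0, 1.74, -3.03, 5.27, -9.17]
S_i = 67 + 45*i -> [67, 112, 157, 202, 247]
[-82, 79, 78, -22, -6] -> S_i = Random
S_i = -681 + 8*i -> [-681, -673, -665, -657, -649]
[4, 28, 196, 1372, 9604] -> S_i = 4*7^i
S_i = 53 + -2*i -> [53, 51, 49, 47, 45]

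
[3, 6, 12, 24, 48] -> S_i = 3*2^i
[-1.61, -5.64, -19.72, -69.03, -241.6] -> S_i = -1.61*3.50^i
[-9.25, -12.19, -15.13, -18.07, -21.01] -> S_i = -9.25 + -2.94*i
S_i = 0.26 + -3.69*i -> [0.26, -3.43, -7.12, -10.81, -14.5]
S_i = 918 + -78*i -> [918, 840, 762, 684, 606]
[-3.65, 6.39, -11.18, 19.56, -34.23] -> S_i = -3.65*(-1.75)^i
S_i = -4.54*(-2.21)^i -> [-4.54, 10.03, -22.17, 49.0, -108.3]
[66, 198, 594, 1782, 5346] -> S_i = 66*3^i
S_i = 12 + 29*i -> [12, 41, 70, 99, 128]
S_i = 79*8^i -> [79, 632, 5056, 40448, 323584]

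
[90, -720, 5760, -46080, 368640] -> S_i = 90*-8^i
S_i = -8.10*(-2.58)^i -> [-8.1, 20.9, -53.92, 139.11, -358.89]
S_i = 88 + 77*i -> [88, 165, 242, 319, 396]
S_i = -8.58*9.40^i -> [-8.58, -80.65, -758.13, -7126.41, -66988.26]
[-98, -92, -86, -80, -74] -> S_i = -98 + 6*i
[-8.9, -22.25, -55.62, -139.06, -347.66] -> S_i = -8.90*2.50^i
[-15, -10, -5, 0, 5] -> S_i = -15 + 5*i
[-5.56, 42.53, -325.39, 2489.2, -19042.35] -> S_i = -5.56*(-7.65)^i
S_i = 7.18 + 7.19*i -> [7.18, 14.37, 21.56, 28.75, 35.94]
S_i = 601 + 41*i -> [601, 642, 683, 724, 765]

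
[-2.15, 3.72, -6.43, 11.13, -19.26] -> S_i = -2.15*(-1.73)^i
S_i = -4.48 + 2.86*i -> [-4.48, -1.62, 1.24, 4.1, 6.96]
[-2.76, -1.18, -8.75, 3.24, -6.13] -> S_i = Random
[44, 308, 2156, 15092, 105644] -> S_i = 44*7^i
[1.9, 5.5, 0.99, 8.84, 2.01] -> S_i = Random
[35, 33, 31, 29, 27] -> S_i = 35 + -2*i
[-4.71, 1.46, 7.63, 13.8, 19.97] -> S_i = -4.71 + 6.17*i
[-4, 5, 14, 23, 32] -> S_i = -4 + 9*i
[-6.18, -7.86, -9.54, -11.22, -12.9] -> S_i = -6.18 + -1.68*i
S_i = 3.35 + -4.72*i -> [3.35, -1.37, -6.09, -10.81, -15.53]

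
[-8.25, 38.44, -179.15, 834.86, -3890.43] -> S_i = -8.25*(-4.66)^i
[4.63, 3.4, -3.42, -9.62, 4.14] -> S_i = Random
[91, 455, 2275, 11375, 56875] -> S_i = 91*5^i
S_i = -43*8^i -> [-43, -344, -2752, -22016, -176128]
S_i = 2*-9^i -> [2, -18, 162, -1458, 13122]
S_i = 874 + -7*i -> [874, 867, 860, 853, 846]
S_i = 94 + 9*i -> [94, 103, 112, 121, 130]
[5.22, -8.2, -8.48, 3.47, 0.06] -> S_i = Random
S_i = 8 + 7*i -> [8, 15, 22, 29, 36]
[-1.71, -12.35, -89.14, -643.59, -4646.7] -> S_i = -1.71*7.22^i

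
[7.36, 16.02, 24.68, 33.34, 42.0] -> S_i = 7.36 + 8.66*i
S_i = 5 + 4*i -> [5, 9, 13, 17, 21]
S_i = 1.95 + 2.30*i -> [1.95, 4.25, 6.55, 8.85, 11.15]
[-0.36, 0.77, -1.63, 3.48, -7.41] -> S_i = -0.36*(-2.13)^i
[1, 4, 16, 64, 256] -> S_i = 1*4^i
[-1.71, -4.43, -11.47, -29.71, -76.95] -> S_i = -1.71*2.59^i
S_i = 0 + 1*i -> [0, 1, 2, 3, 4]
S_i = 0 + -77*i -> [0, -77, -154, -231, -308]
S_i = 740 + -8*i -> [740, 732, 724, 716, 708]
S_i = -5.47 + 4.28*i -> [-5.47, -1.19, 3.09, 7.37, 11.65]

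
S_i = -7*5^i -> [-7, -35, -175, -875, -4375]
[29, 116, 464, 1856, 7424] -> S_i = 29*4^i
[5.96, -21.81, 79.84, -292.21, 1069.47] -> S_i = 5.96*(-3.66)^i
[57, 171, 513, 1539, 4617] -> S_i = 57*3^i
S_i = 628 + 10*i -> [628, 638, 648, 658, 668]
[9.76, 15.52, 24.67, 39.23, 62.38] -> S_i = 9.76*1.59^i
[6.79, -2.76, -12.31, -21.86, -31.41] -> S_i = 6.79 + -9.55*i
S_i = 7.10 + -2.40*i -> [7.1, 4.7, 2.3, -0.1, -2.5]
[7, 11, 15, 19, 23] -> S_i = 7 + 4*i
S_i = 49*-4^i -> [49, -196, 784, -3136, 12544]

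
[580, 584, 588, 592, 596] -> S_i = 580 + 4*i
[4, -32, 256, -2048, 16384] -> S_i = 4*-8^i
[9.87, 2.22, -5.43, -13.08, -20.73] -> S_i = 9.87 + -7.65*i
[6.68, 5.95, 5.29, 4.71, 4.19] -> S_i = 6.68*0.89^i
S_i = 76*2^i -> [76, 152, 304, 608, 1216]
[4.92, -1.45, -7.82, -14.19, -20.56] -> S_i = 4.92 + -6.37*i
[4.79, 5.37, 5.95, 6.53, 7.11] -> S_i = 4.79 + 0.58*i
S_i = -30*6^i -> [-30, -180, -1080, -6480, -38880]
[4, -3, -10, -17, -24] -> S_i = 4 + -7*i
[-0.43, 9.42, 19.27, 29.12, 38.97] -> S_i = -0.43 + 9.85*i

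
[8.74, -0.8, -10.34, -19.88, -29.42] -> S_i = 8.74 + -9.54*i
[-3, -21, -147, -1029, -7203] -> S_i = -3*7^i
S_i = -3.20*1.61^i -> [-3.2, -5.15, -8.29, -13.35, -21.5]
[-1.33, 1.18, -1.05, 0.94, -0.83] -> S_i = -1.33*(-0.89)^i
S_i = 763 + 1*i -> [763, 764, 765, 766, 767]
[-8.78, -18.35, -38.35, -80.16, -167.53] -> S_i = -8.78*2.09^i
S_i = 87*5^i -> [87, 435, 2175, 10875, 54375]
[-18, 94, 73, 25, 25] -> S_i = Random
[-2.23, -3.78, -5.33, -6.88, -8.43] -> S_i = -2.23 + -1.55*i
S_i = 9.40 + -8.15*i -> [9.4, 1.25, -6.9, -15.05, -23.2]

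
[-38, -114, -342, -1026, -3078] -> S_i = -38*3^i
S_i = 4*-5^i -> [4, -20, 100, -500, 2500]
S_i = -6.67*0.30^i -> [-6.67, -2.0, -0.6, -0.18, -0.05]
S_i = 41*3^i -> [41, 123, 369, 1107, 3321]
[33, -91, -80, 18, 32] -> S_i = Random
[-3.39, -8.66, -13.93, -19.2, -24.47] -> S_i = -3.39 + -5.27*i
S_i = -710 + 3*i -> [-710, -707, -704, -701, -698]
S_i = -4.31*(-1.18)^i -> [-4.31, 5.09, -6.0, 7.08, -8.36]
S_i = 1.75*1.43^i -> [1.75, 2.5, 3.58, 5.12, 7.32]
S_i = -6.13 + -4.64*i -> [-6.13, -10.77, -15.41, -20.05, -24.69]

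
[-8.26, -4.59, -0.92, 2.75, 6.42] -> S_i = -8.26 + 3.67*i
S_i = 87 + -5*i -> [87, 82, 77, 72, 67]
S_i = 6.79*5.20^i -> [6.79, 35.31, 183.6, 954.73, 4964.59]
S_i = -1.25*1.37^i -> [-1.25, -1.71, -2.35, -3.21, -4.4]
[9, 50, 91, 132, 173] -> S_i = 9 + 41*i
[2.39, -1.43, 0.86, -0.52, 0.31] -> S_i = 2.39*(-0.60)^i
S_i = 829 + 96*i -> [829, 925, 1021, 1117, 1213]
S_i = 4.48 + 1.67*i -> [4.48, 6.15, 7.82, 9.49, 11.16]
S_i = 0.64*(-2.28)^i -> [0.64, -1.46, 3.33, -7.59, 17.29]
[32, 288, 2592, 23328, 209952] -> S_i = 32*9^i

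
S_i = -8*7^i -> [-8, -56, -392, -2744, -19208]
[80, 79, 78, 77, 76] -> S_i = 80 + -1*i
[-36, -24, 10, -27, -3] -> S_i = Random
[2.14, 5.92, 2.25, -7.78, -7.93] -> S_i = Random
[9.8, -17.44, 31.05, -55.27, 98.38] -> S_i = 9.80*(-1.78)^i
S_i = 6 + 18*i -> [6, 24, 42, 60, 78]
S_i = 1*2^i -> [1, 2, 4, 8, 16]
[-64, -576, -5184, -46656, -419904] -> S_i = -64*9^i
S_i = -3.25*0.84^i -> [-3.25, -2.73, -2.29, -1.93, -1.62]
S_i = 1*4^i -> [1, 4, 16, 64, 256]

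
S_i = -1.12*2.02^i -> [-1.12, -2.26, -4.57, -9.23, -18.65]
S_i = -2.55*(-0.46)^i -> [-2.55, 1.17, -0.54, 0.25, -0.11]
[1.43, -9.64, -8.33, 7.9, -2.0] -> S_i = Random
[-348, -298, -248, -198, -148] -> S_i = -348 + 50*i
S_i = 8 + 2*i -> [8, 10, 12, 14, 16]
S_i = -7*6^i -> [-7, -42, -252, -1512, -9072]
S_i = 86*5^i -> [86, 430, 2150, 10750, 53750]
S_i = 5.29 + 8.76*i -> [5.29, 14.05, 22.81, 31.57, 40.33]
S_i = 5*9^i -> [5, 45, 405, 3645, 32805]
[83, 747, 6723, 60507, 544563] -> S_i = 83*9^i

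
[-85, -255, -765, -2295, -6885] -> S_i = -85*3^i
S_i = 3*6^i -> [3, 18, 108, 648, 3888]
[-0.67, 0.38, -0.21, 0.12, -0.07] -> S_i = -0.67*(-0.56)^i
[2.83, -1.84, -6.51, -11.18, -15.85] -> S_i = 2.83 + -4.67*i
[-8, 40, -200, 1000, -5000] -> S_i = -8*-5^i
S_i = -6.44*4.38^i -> [-6.44, -28.21, -123.55, -541.14, -2370.19]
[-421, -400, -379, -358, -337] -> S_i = -421 + 21*i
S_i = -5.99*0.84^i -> [-5.99, -5.03, -4.23, -3.55, -2.98]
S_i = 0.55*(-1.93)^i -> [0.55, -1.06, 2.05, -3.95, 7.63]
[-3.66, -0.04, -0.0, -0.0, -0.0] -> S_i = -3.66*0.01^i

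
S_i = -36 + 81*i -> [-36, 45, 126, 207, 288]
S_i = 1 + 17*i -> [1, 18, 35, 52, 69]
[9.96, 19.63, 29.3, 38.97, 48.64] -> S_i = 9.96 + 9.67*i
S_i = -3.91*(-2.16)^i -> [-3.91, 8.45, -18.24, 39.4, -85.11]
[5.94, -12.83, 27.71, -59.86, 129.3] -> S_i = 5.94*(-2.16)^i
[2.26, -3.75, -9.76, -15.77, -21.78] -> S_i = 2.26 + -6.01*i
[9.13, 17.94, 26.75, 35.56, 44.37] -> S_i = 9.13 + 8.81*i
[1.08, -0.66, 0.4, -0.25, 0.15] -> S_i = 1.08*(-0.61)^i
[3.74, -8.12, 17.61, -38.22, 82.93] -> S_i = 3.74*(-2.17)^i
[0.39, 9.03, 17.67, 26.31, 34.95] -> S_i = 0.39 + 8.64*i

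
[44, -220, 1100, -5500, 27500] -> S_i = 44*-5^i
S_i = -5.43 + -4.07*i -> [-5.43, -9.5, -13.57, -17.64, -21.71]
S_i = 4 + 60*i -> [4, 64, 124, 184, 244]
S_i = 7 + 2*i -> [7, 9, 11, 13, 15]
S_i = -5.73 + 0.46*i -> [-5.73, -5.27, -4.81, -4.35, -3.89]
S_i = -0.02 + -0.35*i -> [-0.02, -0.37, -0.72, -1.07, -1.42]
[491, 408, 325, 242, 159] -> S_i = 491 + -83*i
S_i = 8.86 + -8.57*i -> [8.86, 0.29, -8.28, -16.85, -25.42]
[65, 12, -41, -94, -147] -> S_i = 65 + -53*i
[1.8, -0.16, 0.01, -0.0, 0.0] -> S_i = 1.80*(-0.09)^i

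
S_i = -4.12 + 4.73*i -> [-4.12, 0.61, 5.34, 10.07, 14.8]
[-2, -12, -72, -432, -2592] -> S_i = -2*6^i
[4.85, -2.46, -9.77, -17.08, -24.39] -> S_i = 4.85 + -7.31*i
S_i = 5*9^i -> [5, 45, 405, 3645, 32805]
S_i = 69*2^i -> [69, 138, 276, 552, 1104]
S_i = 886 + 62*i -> [886, 948, 1010, 1072, 1134]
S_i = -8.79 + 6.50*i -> [-8.79, -2.29, 4.21, 10.71, 17.21]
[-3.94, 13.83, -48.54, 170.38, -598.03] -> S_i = -3.94*(-3.51)^i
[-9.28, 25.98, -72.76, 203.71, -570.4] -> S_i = -9.28*(-2.80)^i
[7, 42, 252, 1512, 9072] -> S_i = 7*6^i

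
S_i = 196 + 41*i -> [196, 237, 278, 319, 360]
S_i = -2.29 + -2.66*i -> [-2.29, -4.95, -7.61, -10.27, -12.93]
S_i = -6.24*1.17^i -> [-6.24, -7.3, -8.54, -9.99, -11.69]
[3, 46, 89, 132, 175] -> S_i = 3 + 43*i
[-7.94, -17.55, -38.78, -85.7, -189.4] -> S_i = -7.94*2.21^i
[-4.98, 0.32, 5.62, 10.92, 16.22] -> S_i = -4.98 + 5.30*i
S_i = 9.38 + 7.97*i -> [9.38, 17.35, 25.32, 33.29, 41.26]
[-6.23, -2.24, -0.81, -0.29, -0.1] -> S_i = -6.23*0.36^i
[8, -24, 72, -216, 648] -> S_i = 8*-3^i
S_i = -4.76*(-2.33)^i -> [-4.76, 11.09, -25.84, 60.21, -140.29]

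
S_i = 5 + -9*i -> [5, -4, -13, -22, -31]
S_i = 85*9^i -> [85, 765, 6885, 61965, 557685]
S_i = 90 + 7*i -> [90, 97, 104, 111, 118]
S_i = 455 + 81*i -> [455, 536, 617, 698, 779]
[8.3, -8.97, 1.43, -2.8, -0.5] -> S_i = Random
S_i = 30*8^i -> [30, 240, 1920, 15360, 122880]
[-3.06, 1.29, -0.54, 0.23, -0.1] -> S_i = -3.06*(-0.42)^i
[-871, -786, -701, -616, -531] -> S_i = -871 + 85*i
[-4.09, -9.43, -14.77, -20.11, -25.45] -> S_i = -4.09 + -5.34*i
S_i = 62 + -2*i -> [62, 60, 58, 56, 54]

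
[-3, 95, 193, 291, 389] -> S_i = -3 + 98*i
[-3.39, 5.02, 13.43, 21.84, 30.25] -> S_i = -3.39 + 8.41*i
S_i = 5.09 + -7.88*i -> [5.09, -2.79, -10.67, -18.55, -26.43]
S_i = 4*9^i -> [4, 36, 324, 2916, 26244]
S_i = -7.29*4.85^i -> [-7.29, -35.36, -171.48, -831.67, -4033.62]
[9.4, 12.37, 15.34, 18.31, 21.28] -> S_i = 9.40 + 2.97*i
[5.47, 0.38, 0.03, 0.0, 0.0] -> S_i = 5.47*0.07^i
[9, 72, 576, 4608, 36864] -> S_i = 9*8^i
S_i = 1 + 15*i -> [1, 16, 31, 46, 61]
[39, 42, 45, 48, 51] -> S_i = 39 + 3*i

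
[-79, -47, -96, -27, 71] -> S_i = Random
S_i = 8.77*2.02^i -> [8.77, 17.72, 35.79, 72.29, 146.02]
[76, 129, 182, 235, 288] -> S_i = 76 + 53*i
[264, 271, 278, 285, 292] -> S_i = 264 + 7*i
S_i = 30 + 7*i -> [30, 37, 44, 51, 58]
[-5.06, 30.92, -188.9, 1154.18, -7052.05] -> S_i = -5.06*(-6.11)^i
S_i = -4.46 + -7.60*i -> [-4.46, -12.06, -19.66, -27.26, -34.86]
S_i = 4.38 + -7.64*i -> [4.38, -3.26, -10.9, -18.54, -26.18]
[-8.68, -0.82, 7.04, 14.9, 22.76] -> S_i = -8.68 + 7.86*i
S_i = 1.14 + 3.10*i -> [1.14, 4.24, 7.34, 10.44, 13.54]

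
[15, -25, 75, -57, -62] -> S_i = Random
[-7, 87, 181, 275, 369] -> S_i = -7 + 94*i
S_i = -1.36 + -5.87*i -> [-1.36, -7.23, -13.1, -18.97, -24.84]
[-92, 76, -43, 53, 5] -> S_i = Random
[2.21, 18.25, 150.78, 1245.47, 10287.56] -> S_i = 2.21*8.26^i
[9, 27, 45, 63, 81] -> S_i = 9 + 18*i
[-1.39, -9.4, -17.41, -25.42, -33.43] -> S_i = -1.39 + -8.01*i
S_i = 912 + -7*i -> [912, 905, 898, 891, 884]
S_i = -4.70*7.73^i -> [-4.7, -36.33, -280.84, -2170.88, -16780.92]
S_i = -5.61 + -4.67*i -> [-5.61, -10.28, -14.95, -19.62, -24.29]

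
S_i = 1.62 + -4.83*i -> [1.62, -3.21, -8.04, -12.87, -17.7]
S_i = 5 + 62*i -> [5, 67, 129, 191, 253]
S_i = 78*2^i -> [78, 156, 312, 624, 1248]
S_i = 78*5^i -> [78, 390, 1950, 9750, 48750]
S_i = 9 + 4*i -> [9, 13, 17, 21, 25]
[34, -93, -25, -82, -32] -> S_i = Random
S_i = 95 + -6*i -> [95, 89, 83, 77, 71]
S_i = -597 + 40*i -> [-597, -557, -517, -477, -437]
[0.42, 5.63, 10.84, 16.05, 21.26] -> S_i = 0.42 + 5.21*i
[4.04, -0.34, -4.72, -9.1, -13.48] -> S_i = 4.04 + -4.38*i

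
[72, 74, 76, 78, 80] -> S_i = 72 + 2*i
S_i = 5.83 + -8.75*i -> [5.83, -2.92, -11.67, -20.42, -29.17]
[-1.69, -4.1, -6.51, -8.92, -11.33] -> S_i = -1.69 + -2.41*i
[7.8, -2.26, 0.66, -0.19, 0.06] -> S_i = 7.80*(-0.29)^i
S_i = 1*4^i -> [1, 4, 16, 64, 256]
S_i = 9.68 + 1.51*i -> [9.68, 11.19, 12.7, 14.21, 15.72]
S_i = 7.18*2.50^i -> [7.18, 17.95, 44.88, 112.19, 280.47]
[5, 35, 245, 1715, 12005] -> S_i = 5*7^i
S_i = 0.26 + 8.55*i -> [0.26, 8.81, 17.36, 25.91, 34.46]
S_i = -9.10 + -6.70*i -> [-9.1, -15.8, -22.5, -29.2, -35.9]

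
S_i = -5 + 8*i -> [-5, 3, 11, 19, 27]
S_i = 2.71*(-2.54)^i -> [2.71, -6.88, 17.48, -44.41, 112.8]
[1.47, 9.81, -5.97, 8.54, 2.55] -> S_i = Random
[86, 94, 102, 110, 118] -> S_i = 86 + 8*i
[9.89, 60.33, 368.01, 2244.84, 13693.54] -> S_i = 9.89*6.10^i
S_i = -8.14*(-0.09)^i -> [-8.14, 0.73, -0.07, 0.01, -0.0]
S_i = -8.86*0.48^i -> [-8.86, -4.25, -2.04, -0.98, -0.47]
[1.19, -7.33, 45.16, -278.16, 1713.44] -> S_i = 1.19*(-6.16)^i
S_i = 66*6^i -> [66, 396, 2376, 14256, 85536]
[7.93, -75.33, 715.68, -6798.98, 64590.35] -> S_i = 7.93*(-9.50)^i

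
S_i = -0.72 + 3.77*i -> [-0.72, 3.05, 6.82, 10.59, 14.36]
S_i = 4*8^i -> [4, 32, 256, 2048, 16384]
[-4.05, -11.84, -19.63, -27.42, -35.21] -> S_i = -4.05 + -7.79*i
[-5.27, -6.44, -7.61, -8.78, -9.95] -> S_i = -5.27 + -1.17*i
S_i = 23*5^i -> [23, 115, 575, 2875, 14375]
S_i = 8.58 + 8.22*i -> [8.58, 16.8, 25.02, 33.24, 41.46]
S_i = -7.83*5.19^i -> [-7.83, -40.64, -210.91, -1094.62, -5681.08]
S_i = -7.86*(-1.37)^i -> [-7.86, 10.77, -14.75, 20.21, -27.69]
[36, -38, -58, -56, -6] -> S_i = Random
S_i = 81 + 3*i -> [81, 84, 87, 90, 93]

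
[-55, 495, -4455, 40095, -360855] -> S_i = -55*-9^i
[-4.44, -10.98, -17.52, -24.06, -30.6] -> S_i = -4.44 + -6.54*i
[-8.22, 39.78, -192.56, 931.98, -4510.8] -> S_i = -8.22*(-4.84)^i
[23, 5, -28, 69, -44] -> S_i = Random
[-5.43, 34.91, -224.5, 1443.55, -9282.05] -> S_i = -5.43*(-6.43)^i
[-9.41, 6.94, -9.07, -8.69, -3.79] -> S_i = Random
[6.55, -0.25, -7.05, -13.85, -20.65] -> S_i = 6.55 + -6.80*i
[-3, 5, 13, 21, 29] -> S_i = -3 + 8*i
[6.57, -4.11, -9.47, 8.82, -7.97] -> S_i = Random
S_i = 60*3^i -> [60, 180, 540, 1620, 4860]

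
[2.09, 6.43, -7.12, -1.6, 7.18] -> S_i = Random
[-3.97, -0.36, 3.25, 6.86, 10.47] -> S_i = -3.97 + 3.61*i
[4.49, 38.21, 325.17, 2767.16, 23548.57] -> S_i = 4.49*8.51^i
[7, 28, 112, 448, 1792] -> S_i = 7*4^i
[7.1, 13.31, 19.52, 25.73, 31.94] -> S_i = 7.10 + 6.21*i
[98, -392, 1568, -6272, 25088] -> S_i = 98*-4^i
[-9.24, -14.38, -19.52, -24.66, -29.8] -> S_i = -9.24 + -5.14*i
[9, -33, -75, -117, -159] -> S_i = 9 + -42*i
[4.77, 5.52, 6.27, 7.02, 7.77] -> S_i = 4.77 + 0.75*i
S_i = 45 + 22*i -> [45, 67, 89, 111, 133]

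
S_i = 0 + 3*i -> [0, 3, 6, 9, 12]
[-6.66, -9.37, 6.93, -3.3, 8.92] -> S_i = Random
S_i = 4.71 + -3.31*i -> [4.71, 1.4, -1.91, -5.22, -8.53]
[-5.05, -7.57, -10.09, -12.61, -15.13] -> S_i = -5.05 + -2.52*i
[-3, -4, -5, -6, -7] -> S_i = -3 + -1*i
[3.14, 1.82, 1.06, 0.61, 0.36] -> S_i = 3.14*0.58^i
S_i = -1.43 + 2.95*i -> [-1.43, 1.52, 4.47, 7.42, 10.37]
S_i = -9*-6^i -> [-9, 54, -324, 1944, -11664]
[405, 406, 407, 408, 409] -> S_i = 405 + 1*i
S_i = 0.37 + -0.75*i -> [0.37, -0.38, -1.13, -1.88, -2.63]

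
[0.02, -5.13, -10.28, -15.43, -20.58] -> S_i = 0.02 + -5.15*i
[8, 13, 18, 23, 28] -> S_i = 8 + 5*i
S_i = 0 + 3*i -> [0, 3, 6, 9, 12]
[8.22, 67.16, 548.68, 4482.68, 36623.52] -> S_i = 8.22*8.17^i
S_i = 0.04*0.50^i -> [0.04, 0.02, 0.01, 0.0, 0.0]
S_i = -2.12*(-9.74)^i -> [-2.12, 20.65, -201.12, 1958.9, -19079.71]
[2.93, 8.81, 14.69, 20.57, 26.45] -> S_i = 2.93 + 5.88*i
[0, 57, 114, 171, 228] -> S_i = 0 + 57*i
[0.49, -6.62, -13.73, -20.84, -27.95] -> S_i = 0.49 + -7.11*i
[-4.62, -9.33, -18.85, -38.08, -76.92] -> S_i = -4.62*2.02^i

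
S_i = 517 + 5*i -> [517, 522, 527, 532, 537]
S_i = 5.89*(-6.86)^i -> [5.89, -40.41, 277.18, -1901.46, 13044.03]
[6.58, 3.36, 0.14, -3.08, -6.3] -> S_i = 6.58 + -3.22*i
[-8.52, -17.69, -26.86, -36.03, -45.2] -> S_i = -8.52 + -9.17*i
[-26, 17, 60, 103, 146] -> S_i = -26 + 43*i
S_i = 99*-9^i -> [99, -891, 8019, -72171, 649539]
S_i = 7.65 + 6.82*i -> [7.65, 14.47, 21.29, 28.11, 34.93]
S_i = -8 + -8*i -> [-8, -16, -24, -32, -40]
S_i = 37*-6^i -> [37, -222, 1332, -7992, 47952]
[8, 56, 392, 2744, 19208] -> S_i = 8*7^i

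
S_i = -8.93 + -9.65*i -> [-8.93, -18.58, -28.23, -37.88, -47.53]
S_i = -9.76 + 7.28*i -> [-9.76, -2.48, 4.8, 12.08, 19.36]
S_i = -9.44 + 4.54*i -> [-9.44, -4.9, -0.36, 4.18, 8.72]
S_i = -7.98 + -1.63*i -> [-7.98, -9.61, -11.24, -12.87, -14.5]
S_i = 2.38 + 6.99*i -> [2.38, 9.37, 16.36, 23.35, 30.34]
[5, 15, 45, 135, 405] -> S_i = 5*3^i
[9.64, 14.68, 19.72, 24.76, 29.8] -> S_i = 9.64 + 5.04*i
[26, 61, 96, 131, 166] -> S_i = 26 + 35*i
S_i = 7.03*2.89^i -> [7.03, 20.32, 58.72, 169.69, 490.4]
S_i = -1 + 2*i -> [-1, 1, 3, 5, 7]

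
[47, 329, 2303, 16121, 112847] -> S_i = 47*7^i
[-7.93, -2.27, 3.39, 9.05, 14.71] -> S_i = -7.93 + 5.66*i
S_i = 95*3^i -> [95, 285, 855, 2565, 7695]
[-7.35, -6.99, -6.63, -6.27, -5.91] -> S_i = -7.35 + 0.36*i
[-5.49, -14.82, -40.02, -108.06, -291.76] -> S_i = -5.49*2.70^i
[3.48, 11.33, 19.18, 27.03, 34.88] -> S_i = 3.48 + 7.85*i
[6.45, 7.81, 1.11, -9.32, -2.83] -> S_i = Random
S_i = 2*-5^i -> [2, -10, 50, -250, 1250]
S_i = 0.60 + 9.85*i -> [0.6, 10.45, 20.3, 30.15, 40.0]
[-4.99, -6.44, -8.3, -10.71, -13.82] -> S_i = -4.99*1.29^i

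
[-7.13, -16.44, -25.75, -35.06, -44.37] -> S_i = -7.13 + -9.31*i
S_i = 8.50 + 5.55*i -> [8.5, 14.05, 19.6, 25.15, 30.7]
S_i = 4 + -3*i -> [4, 1, -2, -5, -8]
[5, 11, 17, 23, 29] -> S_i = 5 + 6*i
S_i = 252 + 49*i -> [252, 301, 350, 399, 448]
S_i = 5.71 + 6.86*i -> [5.71, 12.57, 19.43, 26.29, 33.15]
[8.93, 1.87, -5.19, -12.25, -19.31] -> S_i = 8.93 + -7.06*i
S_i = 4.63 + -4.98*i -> [4.63, -0.35, -5.33, -10.31, -15.29]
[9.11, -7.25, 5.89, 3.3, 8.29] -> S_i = Random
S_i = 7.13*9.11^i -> [7.13, 64.95, 591.73, 5390.69, 49109.22]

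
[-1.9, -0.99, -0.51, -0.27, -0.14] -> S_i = -1.90*0.52^i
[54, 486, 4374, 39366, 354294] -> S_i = 54*9^i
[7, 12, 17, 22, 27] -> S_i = 7 + 5*i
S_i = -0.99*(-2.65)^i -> [-0.99, 2.62, -6.95, 18.42, -48.82]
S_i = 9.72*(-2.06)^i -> [9.72, -20.02, 41.25, -84.97, 175.04]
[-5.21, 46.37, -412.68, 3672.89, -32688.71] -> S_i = -5.21*(-8.90)^i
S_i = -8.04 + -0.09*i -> [-8.04, -8.13, -8.22, -8.31, -8.4]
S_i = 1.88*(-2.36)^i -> [1.88, -4.44, 10.47, -24.71, 58.32]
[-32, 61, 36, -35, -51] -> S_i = Random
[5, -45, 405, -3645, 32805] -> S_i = 5*-9^i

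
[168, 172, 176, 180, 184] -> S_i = 168 + 4*i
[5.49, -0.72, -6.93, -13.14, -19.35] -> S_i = 5.49 + -6.21*i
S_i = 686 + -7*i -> [686, 679, 672, 665, 658]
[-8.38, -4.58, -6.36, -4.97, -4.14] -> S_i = Random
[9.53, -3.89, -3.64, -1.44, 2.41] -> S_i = Random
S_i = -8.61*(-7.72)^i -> [-8.61, 66.47, -513.14, 3961.46, -30582.46]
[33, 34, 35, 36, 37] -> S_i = 33 + 1*i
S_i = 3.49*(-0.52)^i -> [3.49, -1.81, 0.94, -0.49, 0.26]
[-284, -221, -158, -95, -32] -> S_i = -284 + 63*i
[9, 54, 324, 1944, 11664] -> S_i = 9*6^i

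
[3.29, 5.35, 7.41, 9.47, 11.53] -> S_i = 3.29 + 2.06*i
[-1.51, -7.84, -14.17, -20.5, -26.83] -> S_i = -1.51 + -6.33*i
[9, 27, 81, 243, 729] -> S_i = 9*3^i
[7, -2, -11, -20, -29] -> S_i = 7 + -9*i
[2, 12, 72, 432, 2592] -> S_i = 2*6^i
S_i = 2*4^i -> [2, 8, 32, 128, 512]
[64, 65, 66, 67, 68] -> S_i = 64 + 1*i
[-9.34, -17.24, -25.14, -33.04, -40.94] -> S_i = -9.34 + -7.90*i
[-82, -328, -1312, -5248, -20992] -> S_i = -82*4^i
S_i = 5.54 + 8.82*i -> [5.54, 14.36, 23.18, 32.0, 40.82]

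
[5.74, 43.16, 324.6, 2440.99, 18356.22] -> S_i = 5.74*7.52^i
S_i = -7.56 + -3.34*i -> [-7.56, -10.9, -14.24, -17.58, -20.92]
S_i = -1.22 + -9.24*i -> [-1.22, -10.46, -19.7, -28.94, -38.18]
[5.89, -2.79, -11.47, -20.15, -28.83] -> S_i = 5.89 + -8.68*i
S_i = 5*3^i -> [5, 15, 45, 135, 405]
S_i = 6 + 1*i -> [6, 7, 8, 9, 10]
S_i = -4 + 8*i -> [-4, 4, 12, 20, 28]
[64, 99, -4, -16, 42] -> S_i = Random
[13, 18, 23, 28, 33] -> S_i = 13 + 5*i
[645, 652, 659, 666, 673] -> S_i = 645 + 7*i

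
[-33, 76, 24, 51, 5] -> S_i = Random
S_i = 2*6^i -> [2, 12, 72, 432, 2592]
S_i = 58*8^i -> [58, 464, 3712, 29696, 237568]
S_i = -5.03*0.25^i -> [-5.03, -1.26, -0.31, -0.08, -0.02]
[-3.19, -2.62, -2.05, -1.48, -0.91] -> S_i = -3.19 + 0.57*i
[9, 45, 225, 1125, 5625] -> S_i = 9*5^i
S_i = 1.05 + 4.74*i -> [1.05, 5.79, 10.53, 15.27, 20.01]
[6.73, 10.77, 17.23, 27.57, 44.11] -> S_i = 6.73*1.60^i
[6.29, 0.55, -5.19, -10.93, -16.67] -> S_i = 6.29 + -5.74*i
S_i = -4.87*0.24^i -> [-4.87, -1.17, -0.28, -0.07, -0.02]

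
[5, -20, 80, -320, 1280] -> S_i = 5*-4^i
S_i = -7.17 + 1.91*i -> [-7.17, -5.26, -3.35, -1.44, 0.47]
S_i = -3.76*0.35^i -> [-3.76, -1.32, -0.46, -0.16, -0.06]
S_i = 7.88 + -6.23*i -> [7.88, 1.65, -4.58, -10.81, -17.04]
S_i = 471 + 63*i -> [471, 534, 597, 660, 723]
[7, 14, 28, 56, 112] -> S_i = 7*2^i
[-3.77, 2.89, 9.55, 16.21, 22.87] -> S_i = -3.77 + 6.66*i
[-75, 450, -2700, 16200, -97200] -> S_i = -75*-6^i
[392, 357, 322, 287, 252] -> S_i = 392 + -35*i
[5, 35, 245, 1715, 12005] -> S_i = 5*7^i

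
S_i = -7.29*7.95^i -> [-7.29, -57.96, -460.75, -3662.93, -29120.31]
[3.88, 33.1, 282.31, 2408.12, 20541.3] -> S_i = 3.88*8.53^i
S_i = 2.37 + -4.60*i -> [2.37, -2.23, -6.83, -11.43, -16.03]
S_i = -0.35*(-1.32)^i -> [-0.35, 0.46, -0.61, 0.8, -1.06]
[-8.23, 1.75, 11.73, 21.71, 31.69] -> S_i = -8.23 + 9.98*i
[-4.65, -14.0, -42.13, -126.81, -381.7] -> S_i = -4.65*3.01^i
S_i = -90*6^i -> [-90, -540, -3240, -19440, -116640]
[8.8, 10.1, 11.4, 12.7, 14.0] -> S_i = 8.80 + 1.30*i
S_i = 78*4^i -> [78, 312, 1248, 4992, 19968]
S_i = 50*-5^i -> [50, -250, 1250, -6250, 31250]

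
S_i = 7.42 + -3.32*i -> [7.42, 4.1, 0.78, -2.54, -5.86]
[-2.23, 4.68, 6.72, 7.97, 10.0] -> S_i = Random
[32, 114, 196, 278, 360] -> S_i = 32 + 82*i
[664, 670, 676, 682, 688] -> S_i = 664 + 6*i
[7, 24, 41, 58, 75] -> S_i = 7 + 17*i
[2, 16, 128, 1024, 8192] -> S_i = 2*8^i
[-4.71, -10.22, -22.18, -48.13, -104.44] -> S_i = -4.71*2.17^i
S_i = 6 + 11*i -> [6, 17, 28, 39, 50]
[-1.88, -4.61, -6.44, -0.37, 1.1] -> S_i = Random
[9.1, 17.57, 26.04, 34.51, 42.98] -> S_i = 9.10 + 8.47*i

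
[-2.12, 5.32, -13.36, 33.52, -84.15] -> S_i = -2.12*(-2.51)^i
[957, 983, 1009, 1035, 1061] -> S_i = 957 + 26*i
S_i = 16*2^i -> [16, 32, 64, 128, 256]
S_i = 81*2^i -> [81, 162, 324, 648, 1296]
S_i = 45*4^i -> [45, 180, 720, 2880, 11520]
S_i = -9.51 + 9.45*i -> [-9.51, -0.06, 9.39, 18.84, 28.29]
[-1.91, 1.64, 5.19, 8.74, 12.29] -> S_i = -1.91 + 3.55*i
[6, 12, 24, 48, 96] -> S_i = 6*2^i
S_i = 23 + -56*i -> [23, -33, -89, -145, -201]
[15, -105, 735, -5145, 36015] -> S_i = 15*-7^i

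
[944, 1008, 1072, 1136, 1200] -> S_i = 944 + 64*i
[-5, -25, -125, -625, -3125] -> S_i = -5*5^i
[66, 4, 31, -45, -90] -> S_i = Random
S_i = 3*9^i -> [3, 27, 243, 2187, 19683]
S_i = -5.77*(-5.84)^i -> [-5.77, 33.7, -196.79, 1149.25, -6711.62]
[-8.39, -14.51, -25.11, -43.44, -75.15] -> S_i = -8.39*1.73^i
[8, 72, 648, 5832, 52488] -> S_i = 8*9^i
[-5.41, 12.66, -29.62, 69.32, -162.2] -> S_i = -5.41*(-2.34)^i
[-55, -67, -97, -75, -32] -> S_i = Random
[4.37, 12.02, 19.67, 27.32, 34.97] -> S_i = 4.37 + 7.65*i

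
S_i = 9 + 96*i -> [9, 105, 201, 297, 393]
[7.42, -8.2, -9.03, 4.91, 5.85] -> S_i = Random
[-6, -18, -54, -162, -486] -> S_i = -6*3^i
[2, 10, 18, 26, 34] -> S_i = 2 + 8*i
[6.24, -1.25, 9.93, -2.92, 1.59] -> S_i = Random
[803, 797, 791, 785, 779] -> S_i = 803 + -6*i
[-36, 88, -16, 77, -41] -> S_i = Random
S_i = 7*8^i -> [7, 56, 448, 3584, 28672]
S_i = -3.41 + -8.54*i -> [-3.41, -11.95, -20.49, -29.03, -37.57]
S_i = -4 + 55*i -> [-4, 51, 106, 161, 216]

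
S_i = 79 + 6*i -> [79, 85, 91, 97, 103]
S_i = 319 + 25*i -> [319, 344, 369, 394, 419]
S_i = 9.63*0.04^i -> [9.63, 0.39, 0.02, 0.0, 0.0]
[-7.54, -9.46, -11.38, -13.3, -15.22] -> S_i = -7.54 + -1.92*i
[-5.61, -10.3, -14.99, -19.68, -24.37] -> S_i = -5.61 + -4.69*i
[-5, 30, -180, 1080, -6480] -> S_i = -5*-6^i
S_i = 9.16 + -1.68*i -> [9.16, 7.48, 5.8, 4.12, 2.44]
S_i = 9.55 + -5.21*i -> [9.55, 4.34, -0.87, -6.08, -11.29]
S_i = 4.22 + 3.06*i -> [4.22, 7.28, 10.34, 13.4, 16.46]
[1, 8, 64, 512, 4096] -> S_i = 1*8^i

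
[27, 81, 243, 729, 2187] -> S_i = 27*3^i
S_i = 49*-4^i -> [49, -196, 784, -3136, 12544]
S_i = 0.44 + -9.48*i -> [0.44, -9.04, -18.52, -28.0, -37.48]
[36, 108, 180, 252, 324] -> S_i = 36 + 72*i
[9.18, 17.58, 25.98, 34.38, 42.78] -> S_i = 9.18 + 8.40*i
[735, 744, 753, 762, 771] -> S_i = 735 + 9*i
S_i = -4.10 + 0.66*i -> [-4.1, -3.44, -2.78, -2.12, -1.46]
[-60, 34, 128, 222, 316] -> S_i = -60 + 94*i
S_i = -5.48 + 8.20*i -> [-5.48, 2.72, 10.92, 19.12, 27.32]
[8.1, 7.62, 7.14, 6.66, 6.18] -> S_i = 8.10 + -0.48*i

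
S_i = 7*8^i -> [7, 56, 448, 3584, 28672]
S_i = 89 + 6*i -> [89, 95, 101, 107, 113]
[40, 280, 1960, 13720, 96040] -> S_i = 40*7^i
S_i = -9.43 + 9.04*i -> [-9.43, -0.39, 8.65, 17.69, 26.73]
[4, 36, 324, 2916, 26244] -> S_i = 4*9^i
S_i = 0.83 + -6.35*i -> [0.83, -5.52, -11.87, -18.22, -24.57]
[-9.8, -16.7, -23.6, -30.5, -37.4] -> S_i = -9.80 + -6.90*i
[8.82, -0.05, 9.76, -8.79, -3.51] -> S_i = Random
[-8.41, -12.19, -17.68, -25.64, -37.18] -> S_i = -8.41*1.45^i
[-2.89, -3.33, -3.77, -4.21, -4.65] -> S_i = -2.89 + -0.44*i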